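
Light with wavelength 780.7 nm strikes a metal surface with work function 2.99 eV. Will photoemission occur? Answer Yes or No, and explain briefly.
No

For photoemission, the photon energy must exceed the work function.

Photon energy: E = hc/λ = 1.5881 eV
Work function: φ = 2.99 eV

Since E_photon (1.5881 eV) < φ (2.99 eV), photoemission will NOT occur.
The threshold wavelength is λ₀ = hc/φ = 414.7 nm.
Since 780.7 nm > 414.7 nm, the photons lack sufficient energy.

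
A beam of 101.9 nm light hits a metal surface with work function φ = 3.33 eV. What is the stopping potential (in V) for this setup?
8.8372 V

The stopping potential V_s satisfies: eV_s = KE_max

First, find KE_max using Einstein's equation:
E_photon = hc/λ = 12.1672 eV
KE_max = E_photon - φ = 12.1672 - 3.33 = 8.8372 eV

Since eV_s = KE_max:
V_s = KE_max/e = 8.8372 V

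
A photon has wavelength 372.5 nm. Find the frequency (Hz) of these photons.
8.0481e+14 Hz

Using the wave equation: c = fλ

Solving for frequency:
f = c/λ = (3×10⁸ m/s) / (372.5×10⁻⁹ m)
f = 8.0481e+14 Hz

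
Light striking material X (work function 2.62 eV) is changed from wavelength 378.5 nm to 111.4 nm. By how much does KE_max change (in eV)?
7.8540 eV

Using Einstein's equation: KE_max = hc/λ - φ

For λ₁ = 378.5 nm:
KE₁ = hc/λ₁ - φ = 3.2757 - 2.62 = 0.6557 eV

For λ₂ = 111.4 nm:
KE₂ = hc/λ₂ - φ = 11.1296 - 2.62 = 8.5096 eV

Change in KE:
ΔKE = KE₂ - KE₁ = 8.5096 - 0.6557 = 7.8540 eV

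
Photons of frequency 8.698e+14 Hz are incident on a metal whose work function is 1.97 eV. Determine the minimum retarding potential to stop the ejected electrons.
1.6272 V

The stopping potential V_s satisfies: eV_s = KE_max

First, find KE_max using Einstein's equation:
E_photon = hf = (6.626×10⁻³⁴ J·s)(8.698e+14 Hz) = 3.5972 eV
KE_max = E_photon - φ = 3.5972 - 1.97 = 1.6272 eV

Since eV_s = KE_max:
V_s = KE_max/e = 1.6272 V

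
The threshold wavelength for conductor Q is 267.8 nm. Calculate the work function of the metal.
4.63 eV

At the threshold wavelength, photon energy equals work function:
φ = hc/λ₀

Calculating:
φ = (6.626×10⁻³⁴ J·s)(3×10⁸ m/s) / (267.8×10⁻⁹ m)
φ = 4.63 eV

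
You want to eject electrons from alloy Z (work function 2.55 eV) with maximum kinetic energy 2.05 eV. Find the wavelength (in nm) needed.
269.53 nm

From Einstein's equation: KE_max = hc/λ - φ

Rearranging for λ:
hc/λ = KE_max + φ
λ = hc/(KE_max + φ)

Required photon energy:
E_photon = KE_max + φ = 2.05 + 2.55 = 4.60 eV

Required wavelength:
λ = hc/E_photon = (6.626×10⁻³⁴)(3×10⁸) / (4.60 × 1.602×10⁻¹⁹)
λ = 269.53 nm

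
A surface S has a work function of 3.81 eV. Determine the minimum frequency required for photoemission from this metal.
9.2125e+14 Hz

The threshold frequency is when the photon energy equals the work function:
hf₀ = φ

Solving for f₀:
f₀ = φ/h = (3.81 eV × 1.602×10⁻¹⁹ J/eV) / (6.626×10⁻³⁴ J·s)
f₀ = 9.2125e+14 Hz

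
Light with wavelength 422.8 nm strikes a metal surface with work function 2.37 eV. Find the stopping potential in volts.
0.5625 V

The stopping potential V_s satisfies: eV_s = KE_max

First, find KE_max using Einstein's equation:
E_photon = hc/λ = 2.9325 eV
KE_max = E_photon - φ = 2.9325 - 2.37 = 0.5625 eV

Since eV_s = KE_max:
V_s = KE_max/e = 0.5625 V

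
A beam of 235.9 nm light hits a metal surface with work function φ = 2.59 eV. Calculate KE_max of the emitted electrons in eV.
2.6658 eV

Using Einstein's photoelectric equation: KE_max = hf - φ = hc/λ - φ

First, calculate the photon energy:
E_photon = hc/λ = (6.626×10⁻³⁴ J·s)(3×10⁸ m/s) / (235.9×10⁻⁹ m)
E_photon = 5.2558 eV

Then, the maximum kinetic energy:
KE_max = E_photon - φ = 5.2558 eV - 2.59 eV = 2.6658 eV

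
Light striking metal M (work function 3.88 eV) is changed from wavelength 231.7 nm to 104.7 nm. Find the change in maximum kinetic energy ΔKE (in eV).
6.4908 eV

Using Einstein's equation: KE_max = hc/λ - φ

For λ₁ = 231.7 nm:
KE₁ = hc/λ₁ - φ = 5.3511 - 3.88 = 1.4711 eV

For λ₂ = 104.7 nm:
KE₂ = hc/λ₂ - φ = 11.8419 - 3.88 = 7.9619 eV

Change in KE:
ΔKE = KE₂ - KE₁ = 7.9619 - 1.4711 = 6.4908 eV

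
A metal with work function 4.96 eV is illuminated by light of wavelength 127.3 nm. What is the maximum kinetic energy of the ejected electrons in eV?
4.7795 eV

Using Einstein's photoelectric equation: KE_max = hf - φ = hc/λ - φ

First, calculate the photon energy:
E_photon = hc/λ = (6.626×10⁻³⁴ J·s)(3×10⁸ m/s) / (127.3×10⁻⁹ m)
E_photon = 9.7395 eV

Then, the maximum kinetic energy:
KE_max = E_photon - φ = 9.7395 eV - 4.96 eV = 4.7795 eV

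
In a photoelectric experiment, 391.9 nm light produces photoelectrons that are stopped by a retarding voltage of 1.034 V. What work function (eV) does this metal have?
2.13 eV

The stopping potential gives the maximum kinetic energy: KE_max = eV_s = 1.034 eV

From Einstein's photoelectric equation: KE_max = hc/λ - φ
Rearranging: φ = hc/λ - KE_max

Calculate photon energy:
E_photon = hc/λ = (6.626×10⁻³⁴ J·s)(3×10⁸ m/s) / (391.9×10⁻⁹ m) = 3.1637 eV

Therefore:
φ = 3.1637 - 1.034 = 2.13 eV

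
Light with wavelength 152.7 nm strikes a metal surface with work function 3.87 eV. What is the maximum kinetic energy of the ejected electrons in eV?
4.2495 eV

Using Einstein's photoelectric equation: KE_max = hf - φ = hc/λ - φ

First, calculate the photon energy:
E_photon = hc/λ = (6.626×10⁻³⁴ J·s)(3×10⁸ m/s) / (152.7×10⁻⁹ m)
E_photon = 8.1195 eV

Then, the maximum kinetic energy:
KE_max = E_photon - φ = 8.1195 eV - 3.87 eV = 4.2495 eV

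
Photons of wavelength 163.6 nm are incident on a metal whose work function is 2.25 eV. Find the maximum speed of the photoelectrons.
1.3691e+06 m/s

First, find the maximum kinetic energy:
E_photon = hc/λ = 7.5785 eV
KE_max = E_photon - φ = 7.5785 - 2.25 = 5.3285 eV

Convert to Joules: KE_max = 5.3285 × 1.602×10⁻¹⁹ J = 8.5372e-19 J

Then use KE = ½mv² to find velocity:
v = √(2·KE/m) = √(2 × 8.5372e-19 J / 9.109e-31 kg)
v = 1.3691e+06 m/s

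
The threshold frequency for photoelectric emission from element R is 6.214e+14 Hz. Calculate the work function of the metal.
2.57 eV

At the threshold frequency, photon energy equals work function:
φ = hf₀

Calculating:
φ = (6.626×10⁻³⁴ J·s)(6.214e+14 Hz)
φ = 2.57 eV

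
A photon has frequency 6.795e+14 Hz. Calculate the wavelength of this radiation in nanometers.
441.20 nm

Using the wave equation: c = fλ

Solving for wavelength:
λ = c/f = (3×10⁸ m/s) / (6.795e+14 Hz)
λ = 441.20 nm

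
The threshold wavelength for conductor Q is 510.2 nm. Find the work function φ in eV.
2.43 eV

At the threshold wavelength, photon energy equals work function:
φ = hc/λ₀

Calculating:
φ = (6.626×10⁻³⁴ J·s)(3×10⁸ m/s) / (510.2×10⁻⁹ m)
φ = 2.43 eV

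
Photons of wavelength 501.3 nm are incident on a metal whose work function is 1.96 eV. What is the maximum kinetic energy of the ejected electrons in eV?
0.5133 eV

Using Einstein's photoelectric equation: KE_max = hf - φ = hc/λ - φ

First, calculate the photon energy:
E_photon = hc/λ = (6.626×10⁻³⁴ J·s)(3×10⁸ m/s) / (501.3×10⁻⁹ m)
E_photon = 2.4733 eV

Then, the maximum kinetic energy:
KE_max = E_photon - φ = 2.4733 eV - 1.96 eV = 0.5133 eV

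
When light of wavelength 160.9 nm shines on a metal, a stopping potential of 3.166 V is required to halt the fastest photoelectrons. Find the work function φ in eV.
4.54 eV

The stopping potential gives the maximum kinetic energy: KE_max = eV_s = 3.166 eV

From Einstein's photoelectric equation: KE_max = hc/λ - φ
Rearranging: φ = hc/λ - KE_max

Calculate photon energy:
E_photon = hc/λ = (6.626×10⁻³⁴ J·s)(3×10⁸ m/s) / (160.9×10⁻⁹ m) = 7.7057 eV

Therefore:
φ = 7.7057 - 3.166 = 4.54 eV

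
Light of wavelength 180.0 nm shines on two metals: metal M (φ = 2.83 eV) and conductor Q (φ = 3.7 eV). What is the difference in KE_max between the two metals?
0.8700 eV

Using KE_max = hc/λ - φ for each metal:

Photon energy: E = hc/λ = 6.8880 eV

For metal M (φ₁ = 2.83 eV):
KE₁ = E - φ₁ = 6.8880 - 2.83 = 4.0580 eV

For conductor Q (φ₂ = 3.7 eV):
KE₂ = E - φ₂ = 6.8880 - 3.7 = 3.1880 eV

Difference:
ΔKE = KE₁ - KE₂ = 4.0580 - 3.1880 = 0.8700 eV

Note: The difference equals the difference in work functions: 3.7 - 2.83 = 0.87 eV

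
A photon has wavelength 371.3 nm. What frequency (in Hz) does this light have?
8.0741e+14 Hz

Using the wave equation: c = fλ

Solving for frequency:
f = c/λ = (3×10⁸ m/s) / (371.3×10⁻⁹ m)
f = 8.0741e+14 Hz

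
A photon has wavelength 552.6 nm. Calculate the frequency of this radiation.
5.4251e+14 Hz

Using the wave equation: c = fλ

Solving for frequency:
f = c/λ = (3×10⁸ m/s) / (552.6×10⁻⁹ m)
f = 5.4251e+14 Hz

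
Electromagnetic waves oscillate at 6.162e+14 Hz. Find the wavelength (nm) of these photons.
486.52 nm

Using the wave equation: c = fλ

Solving for wavelength:
λ = c/f = (3×10⁸ m/s) / (6.162e+14 Hz)
λ = 486.52 nm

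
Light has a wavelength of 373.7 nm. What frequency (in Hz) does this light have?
8.0223e+14 Hz

Using the wave equation: c = fλ

Solving for frequency:
f = c/λ = (3×10⁸ m/s) / (373.7×10⁻⁹ m)
f = 8.0223e+14 Hz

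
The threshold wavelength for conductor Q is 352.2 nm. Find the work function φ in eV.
3.52 eV

At the threshold wavelength, photon energy equals work function:
φ = hc/λ₀

Calculating:
φ = (6.626×10⁻³⁴ J·s)(3×10⁸ m/s) / (352.2×10⁻⁹ m)
φ = 3.52 eV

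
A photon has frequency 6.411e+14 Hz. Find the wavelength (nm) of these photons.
467.62 nm

Using the wave equation: c = fλ

Solving for wavelength:
λ = c/f = (3×10⁸ m/s) / (6.411e+14 Hz)
λ = 467.62 nm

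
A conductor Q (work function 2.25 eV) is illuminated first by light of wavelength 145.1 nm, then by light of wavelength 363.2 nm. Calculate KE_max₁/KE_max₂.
5.4094

Using Einstein's equation: KE_max = hc/λ - φ

For λ₁ = 145.1 nm:
E₁ = hc/λ₁ = 8.5447 eV
KE₁ = E₁ - φ = 8.5447 - 2.25 = 6.2947 eV

For λ₂ = 363.2 nm:
E₂ = hc/λ₂ = 3.4137 eV
KE₂ = E₂ - φ = 3.4137 - 2.25 = 1.1637 eV

Ratio: KE₁/KE₂ = 6.2947/1.1637 = 5.4094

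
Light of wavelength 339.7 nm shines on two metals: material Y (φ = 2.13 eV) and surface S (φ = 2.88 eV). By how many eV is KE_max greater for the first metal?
0.7500 eV

Using KE_max = hc/λ - φ for each metal:

Photon energy: E = hc/λ = 3.6498 eV

For material Y (φ₁ = 2.13 eV):
KE₁ = E - φ₁ = 3.6498 - 2.13 = 1.5198 eV

For surface S (φ₂ = 2.88 eV):
KE₂ = E - φ₂ = 3.6498 - 2.88 = 0.7698 eV

Difference:
ΔKE = KE₁ - KE₂ = 1.5198 - 0.7698 = 0.7500 eV

Note: The difference equals the difference in work functions: 2.88 - 2.13 = 0.75 eV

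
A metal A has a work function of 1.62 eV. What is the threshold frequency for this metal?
3.9171e+14 Hz

The threshold frequency is when the photon energy equals the work function:
hf₀ = φ

Solving for f₀:
f₀ = φ/h = (1.62 eV × 1.602×10⁻¹⁹ J/eV) / (6.626×10⁻³⁴ J·s)
f₀ = 3.9171e+14 Hz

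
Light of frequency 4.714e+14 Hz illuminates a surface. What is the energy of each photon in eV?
1.9496 eV

Using E = hf:

E = hf = (6.626×10⁻³⁴ J·s)(4.714e+14 Hz)
E = 1.9496 eV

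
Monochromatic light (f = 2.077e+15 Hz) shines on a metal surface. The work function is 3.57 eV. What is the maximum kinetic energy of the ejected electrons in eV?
5.0198 eV

Using Einstein's photoelectric equation: KE_max = hf - φ

First, calculate the photon energy:
E_photon = hf = (6.626×10⁻³⁴ J·s)(2.077e+15 Hz)
E_photon = 8.5898 eV

Then, the maximum kinetic energy:
KE_max = E_photon - φ = 8.5898 eV - 3.57 eV = 5.0198 eV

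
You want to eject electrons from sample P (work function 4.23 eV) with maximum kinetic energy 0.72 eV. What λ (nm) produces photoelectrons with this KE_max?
250.47 nm

From Einstein's equation: KE_max = hc/λ - φ

Rearranging for λ:
hc/λ = KE_max + φ
λ = hc/(KE_max + φ)

Required photon energy:
E_photon = KE_max + φ = 0.72 + 4.23 = 4.95 eV

Required wavelength:
λ = hc/E_photon = (6.626×10⁻³⁴)(3×10⁸) / (4.95 × 1.602×10⁻¹⁹)
λ = 250.47 nm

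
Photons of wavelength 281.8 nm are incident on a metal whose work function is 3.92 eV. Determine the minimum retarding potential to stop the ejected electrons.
0.4797 V

The stopping potential V_s satisfies: eV_s = KE_max

First, find KE_max using Einstein's equation:
E_photon = hc/λ = 4.3997 eV
KE_max = E_photon - φ = 4.3997 - 3.92 = 0.4797 eV

Since eV_s = KE_max:
V_s = KE_max/e = 0.4797 V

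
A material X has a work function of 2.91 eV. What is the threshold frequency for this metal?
7.0363e+14 Hz

The threshold frequency is when the photon energy equals the work function:
hf₀ = φ

Solving for f₀:
f₀ = φ/h = (2.91 eV × 1.602×10⁻¹⁹ J/eV) / (6.626×10⁻³⁴ J·s)
f₀ = 7.0363e+14 Hz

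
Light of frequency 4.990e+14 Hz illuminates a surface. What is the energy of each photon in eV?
2.0637 eV

Using E = hf:

E = hf = (6.626×10⁻³⁴ J·s)(4.990e+14 Hz)
E = 2.0637 eV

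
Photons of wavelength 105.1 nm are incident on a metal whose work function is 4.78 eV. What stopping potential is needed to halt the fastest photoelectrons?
7.0168 V

The stopping potential V_s satisfies: eV_s = KE_max

First, find KE_max using Einstein's equation:
E_photon = hc/λ = 11.7968 eV
KE_max = E_photon - φ = 11.7968 - 4.78 = 7.0168 eV

Since eV_s = KE_max:
V_s = KE_max/e = 7.0168 V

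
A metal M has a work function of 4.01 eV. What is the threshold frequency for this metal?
9.6961e+14 Hz

The threshold frequency is when the photon energy equals the work function:
hf₀ = φ

Solving for f₀:
f₀ = φ/h = (4.01 eV × 1.602×10⁻¹⁹ J/eV) / (6.626×10⁻³⁴ J·s)
f₀ = 9.6961e+14 Hz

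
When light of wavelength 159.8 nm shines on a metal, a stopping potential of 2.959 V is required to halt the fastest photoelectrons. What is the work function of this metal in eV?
4.80 eV

The stopping potential gives the maximum kinetic energy: KE_max = eV_s = 2.959 eV

From Einstein's photoelectric equation: KE_max = hc/λ - φ
Rearranging: φ = hc/λ - KE_max

Calculate photon energy:
E_photon = hc/λ = (6.626×10⁻³⁴ J·s)(3×10⁸ m/s) / (159.8×10⁻⁹ m) = 7.7587 eV

Therefore:
φ = 7.7587 - 2.959 = 4.80 eV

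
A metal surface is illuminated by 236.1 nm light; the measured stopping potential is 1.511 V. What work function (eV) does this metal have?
3.74 eV

The stopping potential gives the maximum kinetic energy: KE_max = eV_s = 1.511 eV

From Einstein's photoelectric equation: KE_max = hc/λ - φ
Rearranging: φ = hc/λ - KE_max

Calculate photon energy:
E_photon = hc/λ = (6.626×10⁻³⁴ J·s)(3×10⁸ m/s) / (236.1×10⁻⁹ m) = 5.2513 eV

Therefore:
φ = 5.2513 - 1.511 = 3.74 eV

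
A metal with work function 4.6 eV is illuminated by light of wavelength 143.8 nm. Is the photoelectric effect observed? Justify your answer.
Yes

For photoemission, the photon energy must exceed the work function.

Photon energy: E = hc/λ = 8.6220 eV
Work function: φ = 4.6 eV

Since E_photon (8.6220 eV) > φ (4.6 eV), photoemission WILL occur.
The threshold wavelength is λ₀ = hc/φ = 269.5 nm.
Since 143.8 nm < 269.5 nm, the light has sufficient energy.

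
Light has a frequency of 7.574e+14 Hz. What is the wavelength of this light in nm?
395.82 nm

Using the wave equation: c = fλ

Solving for wavelength:
λ = c/f = (3×10⁸ m/s) / (7.574e+14 Hz)
λ = 395.82 nm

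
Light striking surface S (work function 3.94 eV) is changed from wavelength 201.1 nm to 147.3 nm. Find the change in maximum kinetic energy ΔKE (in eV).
2.2518 eV

Using Einstein's equation: KE_max = hc/λ - φ

For λ₁ = 201.1 nm:
KE₁ = hc/λ₁ - φ = 6.1653 - 3.94 = 2.2253 eV

For λ₂ = 147.3 nm:
KE₂ = hc/λ₂ - φ = 8.4171 - 3.94 = 4.4771 eV

Change in KE:
ΔKE = KE₂ - KE₁ = 4.4771 - 2.2253 = 2.2518 eV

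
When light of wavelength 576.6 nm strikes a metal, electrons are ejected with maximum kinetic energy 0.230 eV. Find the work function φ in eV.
1.92 eV

From Einstein's photoelectric equation: KE_max = hf - φ = hc/λ - φ

Rearranging for φ:
φ = hc/λ - KE_max

Calculate photon energy:
E_photon = hc/λ = 2.1503 eV

Therefore:
φ = 2.1503 - 0.230 = 1.92 eV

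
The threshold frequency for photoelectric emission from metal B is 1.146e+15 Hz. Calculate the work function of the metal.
4.74 eV

At the threshold frequency, photon energy equals work function:
φ = hf₀

Calculating:
φ = (6.626×10⁻³⁴ J·s)(1.146e+15 Hz)
φ = 4.74 eV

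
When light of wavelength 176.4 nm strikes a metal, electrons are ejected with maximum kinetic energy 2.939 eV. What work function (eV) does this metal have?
4.09 eV

From Einstein's photoelectric equation: KE_max = hf - φ = hc/λ - φ

Rearranging for φ:
φ = hc/λ - KE_max

Calculate photon energy:
E_photon = hc/λ = 7.0286 eV

Therefore:
φ = 7.0286 - 2.939 = 4.09 eV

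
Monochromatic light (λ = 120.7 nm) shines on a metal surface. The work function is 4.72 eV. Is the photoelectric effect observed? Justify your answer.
Yes

For photoemission, the photon energy must exceed the work function.

Photon energy: E = hc/λ = 10.2721 eV
Work function: φ = 4.72 eV

Since E_photon (10.2721 eV) > φ (4.72 eV), photoemission WILL occur.
The threshold wavelength is λ₀ = hc/φ = 262.7 nm.
Since 120.7 nm < 262.7 nm, the light has sufficient energy.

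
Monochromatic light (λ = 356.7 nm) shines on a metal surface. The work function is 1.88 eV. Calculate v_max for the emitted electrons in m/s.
7.4925e+05 m/s

First, find the maximum kinetic energy:
E_photon = hc/λ = 3.4759 eV
KE_max = E_photon - φ = 3.4759 - 1.88 = 1.5959 eV

Convert to Joules: KE_max = 1.5959 × 1.602×10⁻¹⁹ J = 2.5569e-19 J

Then use KE = ½mv² to find velocity:
v = √(2·KE/m) = √(2 × 2.5569e-19 J / 9.109e-31 kg)
v = 7.4925e+05 m/s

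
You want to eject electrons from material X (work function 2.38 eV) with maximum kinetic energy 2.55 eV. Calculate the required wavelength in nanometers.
251.49 nm

From Einstein's equation: KE_max = hc/λ - φ

Rearranging for λ:
hc/λ = KE_max + φ
λ = hc/(KE_max + φ)

Required photon energy:
E_photon = KE_max + φ = 2.55 + 2.38 = 4.93 eV

Required wavelength:
λ = hc/E_photon = (6.626×10⁻³⁴)(3×10⁸) / (4.93 × 1.602×10⁻¹⁹)
λ = 251.49 nm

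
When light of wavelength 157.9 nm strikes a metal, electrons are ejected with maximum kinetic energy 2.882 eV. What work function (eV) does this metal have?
4.97 eV

From Einstein's photoelectric equation: KE_max = hf - φ = hc/λ - φ

Rearranging for φ:
φ = hc/λ - KE_max

Calculate photon energy:
E_photon = hc/λ = 7.8521 eV

Therefore:
φ = 7.8521 - 2.882 = 4.97 eV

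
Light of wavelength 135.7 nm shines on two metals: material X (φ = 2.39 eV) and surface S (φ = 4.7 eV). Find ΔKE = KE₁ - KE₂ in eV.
2.3100 eV

Using KE_max = hc/λ - φ for each metal:

Photon energy: E = hc/λ = 9.1366 eV

For material X (φ₁ = 2.39 eV):
KE₁ = E - φ₁ = 9.1366 - 2.39 = 6.7466 eV

For surface S (φ₂ = 4.7 eV):
KE₂ = E - φ₂ = 9.1366 - 4.7 = 4.4366 eV

Difference:
ΔKE = KE₁ - KE₂ = 6.7466 - 4.4366 = 2.3100 eV

Note: The difference equals the difference in work functions: 4.7 - 2.39 = 2.31 eV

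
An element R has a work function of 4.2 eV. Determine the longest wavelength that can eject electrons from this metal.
295.20 nm

The threshold wavelength is when the photon energy equals the work function:
hc/λ₀ = φ

Solving for λ₀:
λ₀ = hc/φ = (6.626×10⁻³⁴ J·s)(3×10⁸ m/s) / (4.2 eV × 1.602×10⁻¹⁹ J/eV)
λ₀ = 295.20 nm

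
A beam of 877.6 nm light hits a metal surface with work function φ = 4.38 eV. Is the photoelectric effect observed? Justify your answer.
No

For photoemission, the photon energy must exceed the work function.

Photon energy: E = hc/λ = 1.4128 eV
Work function: φ = 4.38 eV

Since E_photon (1.4128 eV) < φ (4.38 eV), photoemission will NOT occur.
The threshold wavelength is λ₀ = hc/φ = 283.1 nm.
Since 877.6 nm > 283.1 nm, the photons lack sufficient energy.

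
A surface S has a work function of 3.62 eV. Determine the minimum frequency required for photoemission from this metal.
8.7531e+14 Hz

The threshold frequency is when the photon energy equals the work function:
hf₀ = φ

Solving for f₀:
f₀ = φ/h = (3.62 eV × 1.602×10⁻¹⁹ J/eV) / (6.626×10⁻³⁴ J·s)
f₀ = 8.7531e+14 Hz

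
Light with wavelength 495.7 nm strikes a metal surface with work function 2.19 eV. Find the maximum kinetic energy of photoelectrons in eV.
0.3112 eV

Using Einstein's photoelectric equation: KE_max = hf - φ = hc/λ - φ

First, calculate the photon energy:
E_photon = hc/λ = (6.626×10⁻³⁴ J·s)(3×10⁸ m/s) / (495.7×10⁻⁹ m)
E_photon = 2.5012 eV

Then, the maximum kinetic energy:
KE_max = E_photon - φ = 2.5012 eV - 2.19 eV = 0.3112 eV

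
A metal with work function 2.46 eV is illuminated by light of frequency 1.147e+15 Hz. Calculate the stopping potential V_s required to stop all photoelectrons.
2.2836 V

The stopping potential V_s satisfies: eV_s = KE_max

First, find KE_max using Einstein's equation:
E_photon = hf = (6.626×10⁻³⁴ J·s)(1.147e+15 Hz) = 4.7436 eV
KE_max = E_photon - φ = 4.7436 - 2.46 = 2.2836 eV

Since eV_s = KE_max:
V_s = KE_max/e = 2.2836 V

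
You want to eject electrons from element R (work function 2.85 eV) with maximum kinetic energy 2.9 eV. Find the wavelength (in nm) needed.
215.62 nm

From Einstein's equation: KE_max = hc/λ - φ

Rearranging for λ:
hc/λ = KE_max + φ
λ = hc/(KE_max + φ)

Required photon energy:
E_photon = KE_max + φ = 2.9 + 2.85 = 5.75 eV

Required wavelength:
λ = hc/E_photon = (6.626×10⁻³⁴)(3×10⁸) / (5.75 × 1.602×10⁻¹⁹)
λ = 215.62 nm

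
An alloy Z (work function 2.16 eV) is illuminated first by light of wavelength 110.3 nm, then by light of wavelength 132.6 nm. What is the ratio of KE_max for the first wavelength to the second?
1.2629

Using Einstein's equation: KE_max = hc/λ - φ

For λ₁ = 110.3 nm:
E₁ = hc/λ₁ = 11.2406 eV
KE₁ = E₁ - φ = 11.2406 - 2.16 = 9.0806 eV

For λ₂ = 132.6 nm:
E₂ = hc/λ₂ = 9.3502 eV
KE₂ = E₂ - φ = 9.3502 - 2.16 = 7.1902 eV

Ratio: KE₁/KE₂ = 9.0806/7.1902 = 1.2629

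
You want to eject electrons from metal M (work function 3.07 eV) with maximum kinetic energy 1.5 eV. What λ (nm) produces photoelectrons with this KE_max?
271.30 nm

From Einstein's equation: KE_max = hc/λ - φ

Rearranging for λ:
hc/λ = KE_max + φ
λ = hc/(KE_max + φ)

Required photon energy:
E_photon = KE_max + φ = 1.5 + 3.07 = 4.57 eV

Required wavelength:
λ = hc/E_photon = (6.626×10⁻³⁴)(3×10⁸) / (4.57 × 1.602×10⁻¹⁹)
λ = 271.30 nm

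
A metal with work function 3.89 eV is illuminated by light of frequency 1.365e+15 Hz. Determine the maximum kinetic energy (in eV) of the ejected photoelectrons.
1.7552 eV

Using Einstein's photoelectric equation: KE_max = hf - φ

First, calculate the photon energy:
E_photon = hf = (6.626×10⁻³⁴ J·s)(1.365e+15 Hz)
E_photon = 5.6452 eV

Then, the maximum kinetic energy:
KE_max = E_photon - φ = 5.6452 eV - 3.89 eV = 1.7552 eV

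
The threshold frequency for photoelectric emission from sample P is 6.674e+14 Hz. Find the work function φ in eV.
2.76 eV

At the threshold frequency, photon energy equals work function:
φ = hf₀

Calculating:
φ = (6.626×10⁻³⁴ J·s)(6.674e+14 Hz)
φ = 2.76 eV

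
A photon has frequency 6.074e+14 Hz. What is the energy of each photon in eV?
2.5120 eV

Using E = hf:

E = hf = (6.626×10⁻³⁴ J·s)(6.074e+14 Hz)
E = 2.5120 eV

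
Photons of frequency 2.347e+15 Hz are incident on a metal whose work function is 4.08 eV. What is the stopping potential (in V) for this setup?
5.6264 V

The stopping potential V_s satisfies: eV_s = KE_max

First, find KE_max using Einstein's equation:
E_photon = hf = (6.626×10⁻³⁴ J·s)(2.347e+15 Hz) = 9.7064 eV
KE_max = E_photon - φ = 9.7064 - 4.08 = 5.6264 eV

Since eV_s = KE_max:
V_s = KE_max/e = 5.6264 V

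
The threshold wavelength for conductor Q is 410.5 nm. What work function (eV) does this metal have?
3.02 eV

At the threshold wavelength, photon energy equals work function:
φ = hc/λ₀

Calculating:
φ = (6.626×10⁻³⁴ J·s)(3×10⁸ m/s) / (410.5×10⁻⁹ m)
φ = 3.02 eV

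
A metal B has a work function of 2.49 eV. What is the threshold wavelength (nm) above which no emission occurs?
497.93 nm

The threshold wavelength is when the photon energy equals the work function:
hc/λ₀ = φ

Solving for λ₀:
λ₀ = hc/φ = (6.626×10⁻³⁴ J·s)(3×10⁸ m/s) / (2.49 eV × 1.602×10⁻¹⁹ J/eV)
λ₀ = 497.93 nm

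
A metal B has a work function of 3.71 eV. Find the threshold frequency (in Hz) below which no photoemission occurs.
8.9707e+14 Hz

The threshold frequency is when the photon energy equals the work function:
hf₀ = φ

Solving for f₀:
f₀ = φ/h = (3.71 eV × 1.602×10⁻¹⁹ J/eV) / (6.626×10⁻³⁴ J·s)
f₀ = 8.9707e+14 Hz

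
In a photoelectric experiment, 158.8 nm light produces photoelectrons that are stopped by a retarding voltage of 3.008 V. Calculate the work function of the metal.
4.80 eV

The stopping potential gives the maximum kinetic energy: KE_max = eV_s = 3.008 eV

From Einstein's photoelectric equation: KE_max = hc/λ - φ
Rearranging: φ = hc/λ - KE_max

Calculate photon energy:
E_photon = hc/λ = (6.626×10⁻³⁴ J·s)(3×10⁸ m/s) / (158.8×10⁻⁹ m) = 7.8076 eV

Therefore:
φ = 7.8076 - 3.008 = 4.80 eV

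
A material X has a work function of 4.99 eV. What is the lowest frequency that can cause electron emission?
1.2066e+15 Hz

The threshold frequency is when the photon energy equals the work function:
hf₀ = φ

Solving for f₀:
f₀ = φ/h = (4.99 eV × 1.602×10⁻¹⁹ J/eV) / (6.626×10⁻³⁴ J·s)
f₀ = 1.2066e+15 Hz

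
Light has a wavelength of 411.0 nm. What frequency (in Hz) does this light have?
7.2942e+14 Hz

Using the wave equation: c = fλ

Solving for frequency:
f = c/λ = (3×10⁸ m/s) / (411.0×10⁻⁹ m)
f = 7.2942e+14 Hz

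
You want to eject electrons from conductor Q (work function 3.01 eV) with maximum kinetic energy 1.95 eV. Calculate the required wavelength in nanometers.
249.97 nm

From Einstein's equation: KE_max = hc/λ - φ

Rearranging for λ:
hc/λ = KE_max + φ
λ = hc/(KE_max + φ)

Required photon energy:
E_photon = KE_max + φ = 1.95 + 3.01 = 4.96 eV

Required wavelength:
λ = hc/E_photon = (6.626×10⁻³⁴)(3×10⁸) / (4.96 × 1.602×10⁻¹⁹)
λ = 249.97 nm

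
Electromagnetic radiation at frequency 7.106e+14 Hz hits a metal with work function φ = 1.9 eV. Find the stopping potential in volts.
1.0388 V

The stopping potential V_s satisfies: eV_s = KE_max

First, find KE_max using Einstein's equation:
E_photon = hf = (6.626×10⁻³⁴ J·s)(7.106e+14 Hz) = 2.9388 eV
KE_max = E_photon - φ = 2.9388 - 1.9 = 1.0388 eV

Since eV_s = KE_max:
V_s = KE_max/e = 1.0388 V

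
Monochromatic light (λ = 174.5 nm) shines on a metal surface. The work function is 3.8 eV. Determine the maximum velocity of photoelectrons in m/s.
1.0782e+06 m/s

First, find the maximum kinetic energy:
E_photon = hc/λ = 7.1051 eV
KE_max = E_photon - φ = 7.1051 - 3.8 = 3.3051 eV

Convert to Joules: KE_max = 3.3051 × 1.602×10⁻¹⁹ J = 5.2954e-19 J

Then use KE = ½mv² to find velocity:
v = √(2·KE/m) = √(2 × 5.2954e-19 J / 9.109e-31 kg)
v = 1.0782e+06 m/s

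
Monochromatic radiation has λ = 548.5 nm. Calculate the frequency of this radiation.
5.4657e+14 Hz

Using the wave equation: c = fλ

Solving for frequency:
f = c/λ = (3×10⁸ m/s) / (548.5×10⁻⁹ m)
f = 5.4657e+14 Hz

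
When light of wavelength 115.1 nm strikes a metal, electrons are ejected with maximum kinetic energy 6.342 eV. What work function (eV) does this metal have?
4.43 eV

From Einstein's photoelectric equation: KE_max = hf - φ = hc/λ - φ

Rearranging for φ:
φ = hc/λ - KE_max

Calculate photon energy:
E_photon = hc/λ = 10.7719 eV

Therefore:
φ = 10.7719 - 6.342 = 4.43 eV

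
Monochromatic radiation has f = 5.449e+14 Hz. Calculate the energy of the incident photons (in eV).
2.2535 eV

Using E = hf:

E = hf = (6.626×10⁻³⁴ J·s)(5.449e+14 Hz)
E = 2.2535 eV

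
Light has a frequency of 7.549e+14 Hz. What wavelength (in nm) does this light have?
397.13 nm

Using the wave equation: c = fλ

Solving for wavelength:
λ = c/f = (3×10⁸ m/s) / (7.549e+14 Hz)
λ = 397.13 nm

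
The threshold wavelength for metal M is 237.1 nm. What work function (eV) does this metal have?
5.23 eV

At the threshold wavelength, photon energy equals work function:
φ = hc/λ₀

Calculating:
φ = (6.626×10⁻³⁴ J·s)(3×10⁸ m/s) / (237.1×10⁻⁹ m)
φ = 5.23 eV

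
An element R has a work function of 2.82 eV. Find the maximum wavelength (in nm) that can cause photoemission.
439.66 nm

The threshold wavelength is when the photon energy equals the work function:
hc/λ₀ = φ

Solving for λ₀:
λ₀ = hc/φ = (6.626×10⁻³⁴ J·s)(3×10⁸ m/s) / (2.82 eV × 1.602×10⁻¹⁹ J/eV)
λ₀ = 439.66 nm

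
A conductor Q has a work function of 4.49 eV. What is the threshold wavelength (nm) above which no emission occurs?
276.13 nm

The threshold wavelength is when the photon energy equals the work function:
hc/λ₀ = φ

Solving for λ₀:
λ₀ = hc/φ = (6.626×10⁻³⁴ J·s)(3×10⁸ m/s) / (4.49 eV × 1.602×10⁻¹⁹ J/eV)
λ₀ = 276.13 nm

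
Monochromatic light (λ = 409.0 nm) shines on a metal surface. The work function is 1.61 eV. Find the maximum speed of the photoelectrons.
7.0710e+05 m/s

First, find the maximum kinetic energy:
E_photon = hc/λ = 3.0314 eV
KE_max = E_photon - φ = 3.0314 - 1.61 = 1.4214 eV

Convert to Joules: KE_max = 1.4214 × 1.602×10⁻¹⁹ J = 2.2773e-19 J

Then use KE = ½mv² to find velocity:
v = √(2·KE/m) = √(2 × 2.2773e-19 J / 9.109e-31 kg)
v = 7.0710e+05 m/s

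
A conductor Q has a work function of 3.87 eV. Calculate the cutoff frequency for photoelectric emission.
9.3576e+14 Hz

The threshold frequency is when the photon energy equals the work function:
hf₀ = φ

Solving for f₀:
f₀ = φ/h = (3.87 eV × 1.602×10⁻¹⁹ J/eV) / (6.626×10⁻³⁴ J·s)
f₀ = 9.3576e+14 Hz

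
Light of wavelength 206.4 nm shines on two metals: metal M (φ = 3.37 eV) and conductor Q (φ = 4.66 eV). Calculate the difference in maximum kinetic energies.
1.2900 eV

Using KE_max = hc/λ - φ for each metal:

Photon energy: E = hc/λ = 6.0070 eV

For metal M (φ₁ = 3.37 eV):
KE₁ = E - φ₁ = 6.0070 - 3.37 = 2.6370 eV

For conductor Q (φ₂ = 4.66 eV):
KE₂ = E - φ₂ = 6.0070 - 4.66 = 1.3470 eV

Difference:
ΔKE = KE₁ - KE₂ = 2.6370 - 1.3470 = 1.2900 eV

Note: The difference equals the difference in work functions: 4.66 - 3.37 = 1.29 eV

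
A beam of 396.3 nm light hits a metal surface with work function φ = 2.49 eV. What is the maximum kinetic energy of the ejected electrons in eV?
0.6385 eV

Using Einstein's photoelectric equation: KE_max = hf - φ = hc/λ - φ

First, calculate the photon energy:
E_photon = hc/λ = (6.626×10⁻³⁴ J·s)(3×10⁸ m/s) / (396.3×10⁻⁹ m)
E_photon = 3.1285 eV

Then, the maximum kinetic energy:
KE_max = E_photon - φ = 3.1285 eV - 2.49 eV = 0.6385 eV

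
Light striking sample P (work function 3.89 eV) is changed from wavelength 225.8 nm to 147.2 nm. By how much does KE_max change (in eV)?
2.9320 eV

Using Einstein's equation: KE_max = hc/λ - φ

For λ₁ = 225.8 nm:
KE₁ = hc/λ₁ - φ = 5.4909 - 3.89 = 1.6009 eV

For λ₂ = 147.2 nm:
KE₂ = hc/λ₂ - φ = 8.4228 - 3.89 = 4.5328 eV

Change in KE:
ΔKE = KE₂ - KE₁ = 4.5328 - 1.6009 = 2.9320 eV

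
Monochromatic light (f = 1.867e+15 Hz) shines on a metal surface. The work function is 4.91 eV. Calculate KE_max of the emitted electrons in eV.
2.8113 eV

Using Einstein's photoelectric equation: KE_max = hf - φ

First, calculate the photon energy:
E_photon = hf = (6.626×10⁻³⁴ J·s)(1.867e+15 Hz)
E_photon = 7.7213 eV

Then, the maximum kinetic energy:
KE_max = E_photon - φ = 7.7213 eV - 4.91 eV = 2.8113 eV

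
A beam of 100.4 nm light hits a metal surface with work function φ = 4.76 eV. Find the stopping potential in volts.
7.5890 V

The stopping potential V_s satisfies: eV_s = KE_max

First, find KE_max using Einstein's equation:
E_photon = hc/λ = 12.3490 eV
KE_max = E_photon - φ = 12.3490 - 4.76 = 7.5890 eV

Since eV_s = KE_max:
V_s = KE_max/e = 7.5890 V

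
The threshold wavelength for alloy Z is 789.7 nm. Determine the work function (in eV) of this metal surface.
1.57 eV

At the threshold wavelength, photon energy equals work function:
φ = hc/λ₀

Calculating:
φ = (6.626×10⁻³⁴ J·s)(3×10⁸ m/s) / (789.7×10⁻⁹ m)
φ = 1.57 eV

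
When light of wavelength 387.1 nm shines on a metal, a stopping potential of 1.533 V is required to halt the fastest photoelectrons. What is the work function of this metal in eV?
1.67 eV

The stopping potential gives the maximum kinetic energy: KE_max = eV_s = 1.533 eV

From Einstein's photoelectric equation: KE_max = hc/λ - φ
Rearranging: φ = hc/λ - KE_max

Calculate photon energy:
E_photon = hc/λ = (6.626×10⁻³⁴ J·s)(3×10⁸ m/s) / (387.1×10⁻⁹ m) = 3.2029 eV

Therefore:
φ = 3.2029 - 1.533 = 1.67 eV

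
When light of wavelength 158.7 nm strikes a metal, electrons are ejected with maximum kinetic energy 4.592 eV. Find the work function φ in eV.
3.22 eV

From Einstein's photoelectric equation: KE_max = hf - φ = hc/λ - φ

Rearranging for φ:
φ = hc/λ - KE_max

Calculate photon energy:
E_photon = hc/λ = 7.8125 eV

Therefore:
φ = 7.8125 - 4.592 = 3.22 eV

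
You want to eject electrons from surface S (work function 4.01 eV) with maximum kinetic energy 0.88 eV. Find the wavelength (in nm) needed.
253.55 nm

From Einstein's equation: KE_max = hc/λ - φ

Rearranging for λ:
hc/λ = KE_max + φ
λ = hc/(KE_max + φ)

Required photon energy:
E_photon = KE_max + φ = 0.88 + 4.01 = 4.89 eV

Required wavelength:
λ = hc/E_photon = (6.626×10⁻³⁴)(3×10⁸) / (4.89 × 1.602×10⁻¹⁹)
λ = 253.55 nm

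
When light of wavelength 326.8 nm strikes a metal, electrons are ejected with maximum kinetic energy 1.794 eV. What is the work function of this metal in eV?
2.00 eV

From Einstein's photoelectric equation: KE_max = hf - φ = hc/λ - φ

Rearranging for φ:
φ = hc/λ - KE_max

Calculate photon energy:
E_photon = hc/λ = 3.7939 eV

Therefore:
φ = 3.7939 - 1.794 = 2.00 eV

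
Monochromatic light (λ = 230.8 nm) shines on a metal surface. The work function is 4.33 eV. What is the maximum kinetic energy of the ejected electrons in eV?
1.0419 eV

Using Einstein's photoelectric equation: KE_max = hf - φ = hc/λ - φ

First, calculate the photon energy:
E_photon = hc/λ = (6.626×10⁻³⁴ J·s)(3×10⁸ m/s) / (230.8×10⁻⁹ m)
E_photon = 5.3719 eV

Then, the maximum kinetic energy:
KE_max = E_photon - φ = 5.3719 eV - 4.33 eV = 1.0419 eV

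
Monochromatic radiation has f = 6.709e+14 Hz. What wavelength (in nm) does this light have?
446.85 nm

Using the wave equation: c = fλ

Solving for wavelength:
λ = c/f = (3×10⁸ m/s) / (6.709e+14 Hz)
λ = 446.85 nm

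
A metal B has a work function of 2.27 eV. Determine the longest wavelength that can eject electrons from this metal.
546.19 nm

The threshold wavelength is when the photon energy equals the work function:
hc/λ₀ = φ

Solving for λ₀:
λ₀ = hc/φ = (6.626×10⁻³⁴ J·s)(3×10⁸ m/s) / (2.27 eV × 1.602×10⁻¹⁹ J/eV)
λ₀ = 546.19 nm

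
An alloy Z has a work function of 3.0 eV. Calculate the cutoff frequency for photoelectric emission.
7.2540e+14 Hz

The threshold frequency is when the photon energy equals the work function:
hf₀ = φ

Solving for f₀:
f₀ = φ/h = (3.0 eV × 1.602×10⁻¹⁹ J/eV) / (6.626×10⁻³⁴ J·s)
f₀ = 7.2540e+14 Hz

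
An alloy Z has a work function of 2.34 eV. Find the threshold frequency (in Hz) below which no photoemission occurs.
5.6581e+14 Hz

The threshold frequency is when the photon energy equals the work function:
hf₀ = φ

Solving for f₀:
f₀ = φ/h = (2.34 eV × 1.602×10⁻¹⁹ J/eV) / (6.626×10⁻³⁴ J·s)
f₀ = 5.6581e+14 Hz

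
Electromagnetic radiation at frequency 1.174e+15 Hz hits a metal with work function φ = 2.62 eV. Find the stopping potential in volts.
2.2353 V

The stopping potential V_s satisfies: eV_s = KE_max

First, find KE_max using Einstein's equation:
E_photon = hf = (6.626×10⁻³⁴ J·s)(1.174e+15 Hz) = 4.8553 eV
KE_max = E_photon - φ = 4.8553 - 2.62 = 2.2353 eV

Since eV_s = KE_max:
V_s = KE_max/e = 2.2353 V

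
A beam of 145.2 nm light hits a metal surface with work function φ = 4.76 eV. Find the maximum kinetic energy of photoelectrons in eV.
3.7789 eV

Using Einstein's photoelectric equation: KE_max = hf - φ = hc/λ - φ

First, calculate the photon energy:
E_photon = hc/λ = (6.626×10⁻³⁴ J·s)(3×10⁸ m/s) / (145.2×10⁻⁹ m)
E_photon = 8.5389 eV

Then, the maximum kinetic energy:
KE_max = E_photon - φ = 8.5389 eV - 4.76 eV = 3.7789 eV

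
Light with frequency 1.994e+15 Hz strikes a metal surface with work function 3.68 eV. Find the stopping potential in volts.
4.5665 V

The stopping potential V_s satisfies: eV_s = KE_max

First, find KE_max using Einstein's equation:
E_photon = hf = (6.626×10⁻³⁴ J·s)(1.994e+15 Hz) = 8.2465 eV
KE_max = E_photon - φ = 8.2465 - 3.68 = 4.5665 eV

Since eV_s = KE_max:
V_s = KE_max/e = 4.5665 V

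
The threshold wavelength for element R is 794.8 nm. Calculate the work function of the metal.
1.56 eV

At the threshold wavelength, photon energy equals work function:
φ = hc/λ₀

Calculating:
φ = (6.626×10⁻³⁴ J·s)(3×10⁸ m/s) / (794.8×10⁻⁹ m)
φ = 1.56 eV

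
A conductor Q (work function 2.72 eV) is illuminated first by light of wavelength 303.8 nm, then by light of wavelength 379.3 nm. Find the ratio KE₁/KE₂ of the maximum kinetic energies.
2.4803

Using Einstein's equation: KE_max = hc/λ - φ

For λ₁ = 303.8 nm:
E₁ = hc/λ₁ = 4.0811 eV
KE₁ = E₁ - φ = 4.0811 - 2.72 = 1.3611 eV

For λ₂ = 379.3 nm:
E₂ = hc/λ₂ = 3.2688 eV
KE₂ = E₂ - φ = 3.2688 - 2.72 = 0.5488 eV

Ratio: KE₁/KE₂ = 1.3611/0.5488 = 2.4803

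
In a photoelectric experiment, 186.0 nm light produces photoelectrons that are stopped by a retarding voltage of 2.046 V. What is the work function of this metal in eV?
4.62 eV

The stopping potential gives the maximum kinetic energy: KE_max = eV_s = 2.046 eV

From Einstein's photoelectric equation: KE_max = hc/λ - φ
Rearranging: φ = hc/λ - KE_max

Calculate photon energy:
E_photon = hc/λ = (6.626×10⁻³⁴ J·s)(3×10⁸ m/s) / (186.0×10⁻⁹ m) = 6.6658 eV

Therefore:
φ = 6.6658 - 2.046 = 4.62 eV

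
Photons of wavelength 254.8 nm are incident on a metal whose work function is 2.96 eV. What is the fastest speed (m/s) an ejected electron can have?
8.1881e+05 m/s

First, find the maximum kinetic energy:
E_photon = hc/λ = 4.8659 eV
KE_max = E_photon - φ = 4.8659 - 2.96 = 1.9059 eV

Convert to Joules: KE_max = 1.9059 × 1.602×10⁻¹⁹ J = 3.0537e-19 J

Then use KE = ½mv² to find velocity:
v = √(2·KE/m) = √(2 × 3.0537e-19 J / 9.109e-31 kg)
v = 8.1881e+05 m/s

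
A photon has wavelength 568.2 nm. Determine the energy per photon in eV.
2.1821 eV

Using E = hf = hc/λ:

E = hc/λ = (6.626×10⁻³⁴ J·s)(3×10⁸ m/s) / (568.2×10⁻⁹ m)
E = 2.1821 eV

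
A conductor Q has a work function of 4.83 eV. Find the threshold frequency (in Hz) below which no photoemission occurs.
1.1679e+15 Hz

The threshold frequency is when the photon energy equals the work function:
hf₀ = φ

Solving for f₀:
f₀ = φ/h = (4.83 eV × 1.602×10⁻¹⁹ J/eV) / (6.626×10⁻³⁴ J·s)
f₀ = 1.1679e+15 Hz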